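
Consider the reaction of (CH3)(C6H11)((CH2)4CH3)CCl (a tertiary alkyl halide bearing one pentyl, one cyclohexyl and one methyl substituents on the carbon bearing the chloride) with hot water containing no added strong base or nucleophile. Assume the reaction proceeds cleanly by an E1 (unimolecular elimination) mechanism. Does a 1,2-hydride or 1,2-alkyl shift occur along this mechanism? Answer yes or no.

The first-formed carbocation is tertiary.
No single 1,2-shift to an adjacent carbon would produce a more-substituted cation than the one already present, so no rearrangement occurs.

no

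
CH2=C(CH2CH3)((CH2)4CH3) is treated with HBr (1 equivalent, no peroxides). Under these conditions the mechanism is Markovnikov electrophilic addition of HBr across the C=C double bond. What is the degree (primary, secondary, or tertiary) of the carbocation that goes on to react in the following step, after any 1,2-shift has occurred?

tertiary

Step 1: Electrophilic addition begins with the π(C=C) electrons forming a bond to the proton of HBr. Following Markovnikov's rule, the resulting cation is tertiary. The H–Br bond breaks heterolytically, releasing Br⁻.
No single 1,2-shift to an adjacent carbon would give a more-substituted cation, so no rearrangement occurs.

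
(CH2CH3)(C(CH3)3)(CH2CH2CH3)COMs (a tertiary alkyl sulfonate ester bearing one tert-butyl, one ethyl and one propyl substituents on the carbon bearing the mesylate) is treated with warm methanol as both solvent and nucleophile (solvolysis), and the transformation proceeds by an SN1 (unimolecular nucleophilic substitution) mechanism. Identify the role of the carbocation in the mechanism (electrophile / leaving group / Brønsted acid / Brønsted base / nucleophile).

Step 2: Nucleophilic capture: the oxygen of CH3OH bonds to the cationic carbon, producing an oxonium-ion intermediate.
The carbocation accepts an electron pair into an empty or π* orbital — it is the electrophile.

electrophile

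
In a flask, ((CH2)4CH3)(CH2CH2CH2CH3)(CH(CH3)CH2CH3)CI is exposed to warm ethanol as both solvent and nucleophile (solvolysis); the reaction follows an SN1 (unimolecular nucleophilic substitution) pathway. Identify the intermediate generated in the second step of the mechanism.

oxonium ion

Step 1: Ionisation: the C–I σ-bond cleaves heterolytically; both bonding electrons depart with I⁻, leaving a tertiary carbocation at the α-carbon.
Step 2: Nucleophilic capture: the oxygen of CH3CH2OH bonds to the cationic carbon, producing an oxonium-ion intermediate.
After step 2 the species present is an oxonium ion.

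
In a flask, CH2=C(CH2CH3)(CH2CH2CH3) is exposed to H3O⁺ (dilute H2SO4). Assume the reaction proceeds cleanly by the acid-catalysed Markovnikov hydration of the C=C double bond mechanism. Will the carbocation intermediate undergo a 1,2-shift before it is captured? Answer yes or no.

no

The first-formed carbocation is tertiary.
No single 1,2-shift to an adjacent carbon would produce a more-substituted cation than the one already present, so no rearrangement occurs.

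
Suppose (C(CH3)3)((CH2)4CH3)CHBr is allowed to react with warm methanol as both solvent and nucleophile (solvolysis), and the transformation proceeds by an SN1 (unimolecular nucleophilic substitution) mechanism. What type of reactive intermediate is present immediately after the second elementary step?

tertiary carbocation

Step 1: The C–Br bond breaks with both electrons going to the bromide; Br⁻ leaves and a secondary carbocation remains.
Step 2: A methyl group with its bonding pair migrates from the adjacent tert-butyl carbon to the cationic centre — a 1,2-methyl shift — upgrading the secondary cation to a tertiary one.
After step 2 the species present is a tertiary carbocation.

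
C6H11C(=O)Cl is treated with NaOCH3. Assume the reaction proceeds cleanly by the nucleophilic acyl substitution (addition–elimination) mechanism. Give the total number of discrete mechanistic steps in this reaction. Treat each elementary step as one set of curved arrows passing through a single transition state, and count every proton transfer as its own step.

Step 1: CH3O⁻ adds to the carbonyl carbon; the C=O π electrons shift onto oxygen and a tetrahedral alkoxide intermediate forms.
Step 2: An oxygen lone pair re-forms the C=O π bond as the C–Cl σ-bond breaks; Cl⁻ is expelled.
Total: 2 elementary steps.

2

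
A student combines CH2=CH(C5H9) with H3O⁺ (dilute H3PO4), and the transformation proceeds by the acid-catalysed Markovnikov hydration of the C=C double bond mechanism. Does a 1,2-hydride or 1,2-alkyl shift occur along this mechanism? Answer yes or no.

The first-formed carbocation is secondary.
The adjacent cyclopentyl carbon already bears 2 other carbon substituents and has a hydrogen to migrate; after a 1,2-hydride shift from that carbon the positive charge sits on a tertiary centre.
Tertiary is more stable than secondary, so the shift occurs.

yes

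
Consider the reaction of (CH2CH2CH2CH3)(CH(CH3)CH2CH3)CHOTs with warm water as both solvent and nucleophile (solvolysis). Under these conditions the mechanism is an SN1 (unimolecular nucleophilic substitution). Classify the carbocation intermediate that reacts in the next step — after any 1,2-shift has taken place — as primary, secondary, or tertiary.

Step 1: Ionisation: the C–O σ-bond cleaves heterolytically; both bonding electrons depart with TsO⁻, leaving a secondary carbocation at the α-carbon.
Step 2: A hydride (H with its bonding pair) migrates from the adjacent sec-butyl carbon to the cationic centre — a 1,2-hydride shift — upgrading the secondary cation to a tertiary one.
The cation rearranges from secondary to tertiary via a 1,2-hydride shift from the adjacent sec-butyl carbon; the tertiary cation is what reacts next.

tertiary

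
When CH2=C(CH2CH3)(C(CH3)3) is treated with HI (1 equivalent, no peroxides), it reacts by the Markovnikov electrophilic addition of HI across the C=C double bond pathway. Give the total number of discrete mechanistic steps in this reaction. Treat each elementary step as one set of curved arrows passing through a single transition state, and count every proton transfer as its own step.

Step 1: Protonation of the alkene by HI: the π bond acts as the nucleophile and picks up H⁺, giving the more stable (Markovnikov) tertiary carbocation. The H–I bond breaks heterolytically, releasing I⁻.
(No 1,2-shift: no single shift to an adjacent carbon would give a more stable cation.)
Step 2: I⁻ captures the cation: a lone pair on I⁻ fills the empty p orbital, producing the alkyl halide product.
Total: 2 elementary steps.

2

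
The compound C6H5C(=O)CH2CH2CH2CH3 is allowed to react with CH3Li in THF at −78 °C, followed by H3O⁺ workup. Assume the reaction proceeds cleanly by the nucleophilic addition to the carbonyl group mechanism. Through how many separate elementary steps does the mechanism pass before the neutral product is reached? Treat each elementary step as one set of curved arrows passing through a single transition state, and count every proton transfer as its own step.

Step 1: the carbanion-like carbon of CH3Li attacks the sp² carbonyl carbon; the C=O π bond breaks and the electrons end up as a lone pair on the alkoxide oxygen of the tetrahedral intermediate.
Step 2: The alkoxide picks up a proton during H3O⁺ workup to yield an alcohol.
Total: 2 elementary steps.

2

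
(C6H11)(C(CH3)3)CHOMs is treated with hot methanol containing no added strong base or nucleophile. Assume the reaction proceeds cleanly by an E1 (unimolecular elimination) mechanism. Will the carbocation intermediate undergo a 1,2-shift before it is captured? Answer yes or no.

yes

The first-formed carbocation is secondary.
The adjacent cyclohexyl carbon already bears 2 other carbon substituents and has a hydrogen to migrate; after a 1,2-hydride shift from that carbon the positive charge sits on a tertiary centre.
Tertiary is more stable than secondary, so the shift occurs.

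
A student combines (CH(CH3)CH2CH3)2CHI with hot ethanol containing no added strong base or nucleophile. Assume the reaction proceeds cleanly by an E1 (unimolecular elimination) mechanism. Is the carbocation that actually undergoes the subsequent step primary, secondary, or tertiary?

Step 1: Rate-determining heterolysis of the C–I bond gives I⁻ and a secondary carbocation.
Step 2: A 1,2-hydride shift from the adjacent sec-butyl carbon moves the positive charge from the secondary centre to an adjacent carbon, generating a more stable tertiary carbocation.
The cation rearranges from secondary to tertiary via a 1,2-hydride shift from the adjacent sec-butyl carbon; the tertiary cation is what reacts next.

tertiary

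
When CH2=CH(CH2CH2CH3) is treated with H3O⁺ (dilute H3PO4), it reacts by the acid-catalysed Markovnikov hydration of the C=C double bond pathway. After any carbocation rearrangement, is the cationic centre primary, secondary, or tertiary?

Step 1: Electrophilic addition begins with the π(C=C) electrons forming a bond to the proton of H3O⁺. Following Markovnikov's rule, the resulting cation is secondary. H2O is released.
No single 1,2-shift to an adjacent carbon would give a more-substituted cation, so no rearrangement occurs.

secondary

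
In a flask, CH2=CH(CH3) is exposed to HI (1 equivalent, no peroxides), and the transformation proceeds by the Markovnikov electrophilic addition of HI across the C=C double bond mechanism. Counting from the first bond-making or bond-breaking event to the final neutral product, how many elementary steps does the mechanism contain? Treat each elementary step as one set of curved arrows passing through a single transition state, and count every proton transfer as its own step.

2

Step 1: Electrophilic addition begins with the π(C=C) electrons forming a bond to the proton of HI. Following Markovnikov's rule, the resulting cation is secondary. The H–I bond breaks heterolytically, releasing I⁻.
(No 1,2-shift: no single shift to an adjacent carbon would give a more stable cation.)
Step 2: I⁻ captures the cation: a lone pair on I⁻ fills the empty p orbital, producing the alkyl halide product.
Total: 2 elementary steps.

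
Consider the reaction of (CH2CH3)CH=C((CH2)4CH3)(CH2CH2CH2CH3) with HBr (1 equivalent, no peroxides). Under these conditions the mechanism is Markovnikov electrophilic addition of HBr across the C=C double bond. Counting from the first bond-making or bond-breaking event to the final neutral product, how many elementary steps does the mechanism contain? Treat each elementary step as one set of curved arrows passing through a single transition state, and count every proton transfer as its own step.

Step 1: Protonation of the alkene by HBr: the π bond acts as the nucleophile and picks up H⁺, giving the more stable (Markovnikov) tertiary carbocation. The H–Br bond breaks heterolytically, releasing Br⁻.
(No 1,2-shift: no single shift to an adjacent carbon would give a more stable cation.)
Step 2: Br⁻ captures the cation: a lone pair on Br⁻ fills the empty p orbital, producing the alkyl halide product.
Total: 2 elementary steps.

2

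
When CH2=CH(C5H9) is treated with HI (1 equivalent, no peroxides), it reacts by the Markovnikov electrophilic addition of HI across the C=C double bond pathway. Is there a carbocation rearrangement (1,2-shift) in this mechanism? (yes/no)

The first-formed carbocation is secondary.
The adjacent cyclopentyl carbon already bears 2 other carbon substituents and has a hydrogen to migrate; after a 1,2-hydride shift from that carbon the positive charge sits on a tertiary centre.
Tertiary is more stable than secondary, so the shift occurs.

yes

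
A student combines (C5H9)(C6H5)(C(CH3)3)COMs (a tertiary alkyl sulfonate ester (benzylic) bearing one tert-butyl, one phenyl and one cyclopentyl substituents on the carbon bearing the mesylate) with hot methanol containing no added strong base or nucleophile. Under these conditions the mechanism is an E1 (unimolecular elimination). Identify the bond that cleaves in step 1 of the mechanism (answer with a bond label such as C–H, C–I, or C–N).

Step 1: Rate-determining heterolysis of the C–O bond gives MsO⁻ and a tertiary carbocation.
The bond broken in this step is the C–O bond.

C–O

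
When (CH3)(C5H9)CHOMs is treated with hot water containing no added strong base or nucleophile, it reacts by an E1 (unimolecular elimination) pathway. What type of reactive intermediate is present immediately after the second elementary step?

Step 1: The C–O bond breaks with both electrons going to the mesylate; MsO⁻ leaves and a secondary carbocation remains.
Step 2: Carbocation rearrangement: a 1,2-hydride shift from the adjacent cyclopentyl carbon converts the initially-formed secondary cation into the more stable tertiary cation.
After step 2 the species present is a tertiary carbocation.

tertiary carbocation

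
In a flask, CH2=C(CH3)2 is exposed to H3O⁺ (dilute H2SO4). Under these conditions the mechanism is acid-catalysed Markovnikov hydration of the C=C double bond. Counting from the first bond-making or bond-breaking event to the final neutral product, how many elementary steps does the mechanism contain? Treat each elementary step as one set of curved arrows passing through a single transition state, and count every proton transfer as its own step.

3

Step 1: The π electrons of the C=C bond attack a proton of H3O⁺; Markovnikov addition places the new C–H on the less-substituted alkene carbon, so the positive charge ends up on the more-substituted carbon — a tertiary carbocation. H2O is released.
(No 1,2-shift: no single shift to an adjacent carbon would give a more stable cation.)
Step 2: A lone pair on the oxygen of H2O attacks the carbocation, forming a C–O bond and an oxonium ion (a protonated alcohol).
Step 3: H2O removes a proton from the oxonium oxygen, regenerating H3O⁺ and giving the neutral alcohol.
Total: 3 elementary steps.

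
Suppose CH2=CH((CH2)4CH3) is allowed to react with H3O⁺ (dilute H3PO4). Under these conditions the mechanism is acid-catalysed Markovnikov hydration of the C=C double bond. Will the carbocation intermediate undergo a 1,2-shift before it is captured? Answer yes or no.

The first-formed carbocation is secondary.
No single 1,2-shift to an adjacent carbon would produce a more-substituted cation than the one already present, so no rearrangement occurs.

no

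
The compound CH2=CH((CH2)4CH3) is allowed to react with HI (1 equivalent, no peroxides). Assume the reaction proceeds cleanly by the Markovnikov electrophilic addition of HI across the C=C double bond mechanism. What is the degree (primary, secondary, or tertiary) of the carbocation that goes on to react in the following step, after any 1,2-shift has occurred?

Step 1: Electrophilic addition begins with the π(C=C) electrons forming a bond to the proton of HI. Following Markovnikov's rule, the resulting cation is secondary. The H–I bond breaks heterolytically, releasing I⁻.
No single 1,2-shift to an adjacent carbon would give a more-substituted cation, so no rearrangement occurs.

secondary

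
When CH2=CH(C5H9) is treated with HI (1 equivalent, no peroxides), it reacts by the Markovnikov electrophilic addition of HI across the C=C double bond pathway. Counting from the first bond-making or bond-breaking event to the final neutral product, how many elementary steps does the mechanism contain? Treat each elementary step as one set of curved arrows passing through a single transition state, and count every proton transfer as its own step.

Step 1: Protonation of the alkene by HI: the π bond acts as the nucleophile and picks up H⁺, giving the more stable (Markovnikov) secondary carbocation. The H–I bond breaks heterolytically, releasing I⁻.
Step 2: Carbocation rearrangement: a 1,2-hydride shift from the adjacent cyclopentyl carbon converts the initially-formed secondary cation into the more stable tertiary cation.
Step 3: Nucleophilic attack by I⁻ on the carbocation completes the addition, giving R–I.
Total: 3 elementary steps.

3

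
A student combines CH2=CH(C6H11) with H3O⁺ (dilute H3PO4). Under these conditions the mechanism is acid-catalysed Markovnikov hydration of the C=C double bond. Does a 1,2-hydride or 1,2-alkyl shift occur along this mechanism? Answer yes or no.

The first-formed carbocation is secondary.
The adjacent cyclohexyl carbon already bears 2 other carbon substituents and has a hydrogen to migrate; after a 1,2-hydride shift from that carbon the positive charge sits on a tertiary centre.
Tertiary is more stable than secondary, so the shift occurs.

yes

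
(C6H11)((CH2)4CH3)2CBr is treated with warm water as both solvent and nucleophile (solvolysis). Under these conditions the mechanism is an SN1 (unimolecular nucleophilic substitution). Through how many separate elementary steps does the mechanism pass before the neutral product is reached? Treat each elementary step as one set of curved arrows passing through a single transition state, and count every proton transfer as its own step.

3

Step 1: Ionisation: the C–Br σ-bond cleaves heterolytically; both bonding electrons depart with Br⁻, leaving a tertiary carbocation at the α-carbon.
(No 1,2-shift: no single shift to an adjacent carbon would give a more stable cation.)
Step 2: A lone pair on the oxygen of H2O attacks the carbocation, forming a new C–O σ-bond and an oxonium ion.
Step 3: Proton transfer from the O–H of the oxonium ion to a solvent molecule delivers the neutral alcohol.
Total: 3 elementary steps.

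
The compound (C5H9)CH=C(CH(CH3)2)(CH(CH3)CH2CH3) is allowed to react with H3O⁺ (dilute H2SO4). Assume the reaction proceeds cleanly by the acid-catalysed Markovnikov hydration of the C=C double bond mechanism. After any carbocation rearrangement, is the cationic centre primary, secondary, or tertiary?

Step 1: The π electrons of the C=C bond attack a proton of H3O⁺; Markovnikov addition places the new C–H on the less-substituted alkene carbon, so the positive charge ends up on the more-substituted carbon — a tertiary carbocation. H2O is released.
No single 1,2-shift to an adjacent carbon would give a more-substituted cation, so no rearrangement occurs.

tertiary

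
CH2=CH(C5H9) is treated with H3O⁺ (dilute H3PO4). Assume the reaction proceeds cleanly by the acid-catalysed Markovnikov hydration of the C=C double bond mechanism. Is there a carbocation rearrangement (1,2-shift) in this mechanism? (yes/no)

The first-formed carbocation is secondary.
The adjacent cyclopentyl carbon already bears 2 other carbon substituents and has a hydrogen to migrate; after a 1,2-hydride shift from that carbon the positive charge sits on a tertiary centre.
Tertiary is more stable than secondary, so the shift occurs.

yes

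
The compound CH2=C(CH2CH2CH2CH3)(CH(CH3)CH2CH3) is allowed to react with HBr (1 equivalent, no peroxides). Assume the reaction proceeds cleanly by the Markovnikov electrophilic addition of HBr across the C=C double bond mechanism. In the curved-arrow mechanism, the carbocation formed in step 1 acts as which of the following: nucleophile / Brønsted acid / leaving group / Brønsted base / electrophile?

electrophile

Step 2: Nucleophilic attack by Br⁻ on the carbocation completes the addition, giving R–Br.
The carbocation formed in step 1 accepts an electron pair into an empty or π* orbital — it is the electrophile.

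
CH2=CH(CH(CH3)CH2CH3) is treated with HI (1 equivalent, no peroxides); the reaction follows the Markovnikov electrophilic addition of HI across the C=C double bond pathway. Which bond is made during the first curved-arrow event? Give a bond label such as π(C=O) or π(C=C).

Step 1: The π electrons of the C=C bond attack a proton of HI; Markovnikov addition places the new C–H on the less-substituted alkene carbon, so the positive charge ends up on the more-substituted carbon — a secondary carbocation. The H–I bond breaks heterolytically, releasing I⁻.
The bond formed in this step is the C–H bond.

C–H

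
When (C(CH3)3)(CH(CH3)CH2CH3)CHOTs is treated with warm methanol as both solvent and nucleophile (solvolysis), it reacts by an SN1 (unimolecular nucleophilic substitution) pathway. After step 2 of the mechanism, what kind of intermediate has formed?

tertiary carbocation

Step 1: Ionisation: the C–O σ-bond cleaves heterolytically; both bonding electrons depart with TsO⁻, leaving a secondary carbocation at the α-carbon.
Step 2: Carbocation rearrangement: a 1,2-hydride shift from the adjacent sec-butyl carbon converts the initially-formed secondary cation into the more stable tertiary cation.
After step 2 the species present is a tertiary carbocation.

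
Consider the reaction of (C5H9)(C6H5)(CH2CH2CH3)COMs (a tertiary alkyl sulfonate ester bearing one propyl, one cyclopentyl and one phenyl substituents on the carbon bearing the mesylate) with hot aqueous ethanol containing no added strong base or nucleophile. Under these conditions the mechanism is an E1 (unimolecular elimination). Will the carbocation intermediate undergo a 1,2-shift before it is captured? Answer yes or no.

The first-formed carbocation is tertiary.
No single 1,2-shift to an adjacent carbon would produce a more-substituted cation than the one already present, so no rearrangement occurs.

no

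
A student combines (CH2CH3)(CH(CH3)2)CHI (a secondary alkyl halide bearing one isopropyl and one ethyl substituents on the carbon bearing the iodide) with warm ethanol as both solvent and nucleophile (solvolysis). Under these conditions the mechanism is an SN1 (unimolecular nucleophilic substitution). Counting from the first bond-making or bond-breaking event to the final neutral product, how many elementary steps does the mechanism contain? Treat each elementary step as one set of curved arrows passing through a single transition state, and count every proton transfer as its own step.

4

Step 1: Unassisted departure of I⁻ (taking the C–I bonding pair) generates a secondary carbocation.
Step 2: A hydride (H with its bonding pair) migrates from the adjacent isopropyl carbon to the cationic centre — a 1,2-hydride shift — upgrading the secondary cation to a tertiary one.
Step 3: A lone pair on the oxygen of CH3CH2OH attacks the carbocation, forming a new C–O σ-bond and an oxonium ion.
Step 4: Deprotonation of the oxonium oxygen by solvent ethanol yields the neutral ether.
Total: 4 elementary steps.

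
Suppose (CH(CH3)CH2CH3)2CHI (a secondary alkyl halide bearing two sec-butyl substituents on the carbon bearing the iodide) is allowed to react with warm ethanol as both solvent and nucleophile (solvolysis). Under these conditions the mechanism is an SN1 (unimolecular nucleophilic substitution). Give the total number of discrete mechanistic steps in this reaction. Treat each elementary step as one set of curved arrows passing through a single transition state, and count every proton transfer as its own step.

Step 1: Rate-determining heterolysis of the C–I bond gives I⁻ and a secondary carbocation.
Step 2: A hydride (H with its bonding pair) migrates from the adjacent sec-butyl carbon to the cationic centre — a 1,2-hydride shift — upgrading the secondary cation to a tertiary one.
Step 3: A lone pair on the oxygen of CH3CH2OH attacks the carbocation, forming a new C–O σ-bond and an oxonium ion.
Step 4: A second solvent molecule removes the proton on oxygen, giving the neutral ether product.
Total: 4 elementary steps.

4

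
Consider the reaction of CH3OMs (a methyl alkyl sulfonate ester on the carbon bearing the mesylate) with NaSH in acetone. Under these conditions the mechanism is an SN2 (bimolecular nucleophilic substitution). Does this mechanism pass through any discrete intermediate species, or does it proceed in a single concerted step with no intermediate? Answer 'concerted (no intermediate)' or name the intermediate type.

The hydrosulfide nucleophile donates a lone pair from S to the α-carbon in a backside attack; simultaneously the C–O σ-bond breaks and both of its electrons leave with MsO⁻. One concerted step with inversion of configuration.
All bond changes occur in one transition state; no discrete intermediate is formed.

concerted (no intermediate)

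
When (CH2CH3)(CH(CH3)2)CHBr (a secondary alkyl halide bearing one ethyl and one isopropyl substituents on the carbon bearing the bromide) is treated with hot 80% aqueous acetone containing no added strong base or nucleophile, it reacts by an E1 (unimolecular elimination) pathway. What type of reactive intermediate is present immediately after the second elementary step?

tertiary carbocation

Step 1: The C–Br bond breaks with both electrons going to the bromide; Br⁻ leaves and a secondary carbocation remains.
Step 2: A 1,2-hydride shift from the adjacent isopropyl carbon moves the positive charge from the secondary centre to an adjacent carbon, generating a more stable tertiary carbocation.
After step 2 the species present is a tertiary carbocation.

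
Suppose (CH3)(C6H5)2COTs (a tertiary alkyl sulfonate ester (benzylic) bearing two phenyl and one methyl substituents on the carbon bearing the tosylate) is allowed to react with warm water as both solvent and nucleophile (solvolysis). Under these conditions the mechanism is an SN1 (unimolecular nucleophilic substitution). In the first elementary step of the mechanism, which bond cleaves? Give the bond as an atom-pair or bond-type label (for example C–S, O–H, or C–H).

C–O

Step 1: Rate-determining heterolysis of the C–O bond gives TsO⁻ and a tertiary carbocation.
The bond broken in this step is the C–O bond.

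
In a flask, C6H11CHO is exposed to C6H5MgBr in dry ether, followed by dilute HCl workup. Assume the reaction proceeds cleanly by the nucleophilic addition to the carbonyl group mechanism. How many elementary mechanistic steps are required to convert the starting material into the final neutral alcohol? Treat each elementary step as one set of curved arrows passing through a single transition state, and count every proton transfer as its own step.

2

Step 1: the carbanion-like carbon of C6H5MgBr attacks the sp² carbonyl carbon; the C=O π bond breaks and the electrons end up as a lone pair on the alkoxide oxygen of the tetrahedral intermediate.
Step 2: On dilute HCl workup the alkoxide oxygen is protonated, giving an alcohol.
Total: 2 elementary steps.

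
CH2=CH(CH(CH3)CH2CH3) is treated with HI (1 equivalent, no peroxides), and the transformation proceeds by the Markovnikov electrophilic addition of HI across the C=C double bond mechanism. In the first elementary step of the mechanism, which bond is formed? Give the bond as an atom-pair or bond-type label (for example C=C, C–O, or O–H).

C–H

Step 1: Electrophilic addition begins with the π(C=C) electrons forming a bond to the proton of HI. Following Markovnikov's rule, the resulting cation is secondary. The H–I bond breaks heterolytically, releasing I⁻.
The bond formed in this step is the C–H bond.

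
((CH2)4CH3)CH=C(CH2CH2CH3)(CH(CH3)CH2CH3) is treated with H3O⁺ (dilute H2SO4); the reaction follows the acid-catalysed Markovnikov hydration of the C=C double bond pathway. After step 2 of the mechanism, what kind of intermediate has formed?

Step 1: Electrophilic addition begins with the π(C=C) electrons forming a bond to the proton of H3O⁺. Following Markovnikov's rule, the resulting cation is tertiary. H2O is released.
Step 2: Water acts as the nucleophile: an oxygen lone pair bonds to the cationic carbon, giving an oxonium-ion intermediate.
After step 2 the species present is an oxonium ion.

oxonium ion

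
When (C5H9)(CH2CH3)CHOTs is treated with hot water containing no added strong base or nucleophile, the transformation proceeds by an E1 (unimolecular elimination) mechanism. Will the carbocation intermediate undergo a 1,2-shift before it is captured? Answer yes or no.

yes

The first-formed carbocation is secondary.
The adjacent cyclopentyl carbon already bears 2 other carbon substituents and has a hydrogen to migrate; after a 1,2-hydride shift from that carbon the positive charge sits on a tertiary centre.
Tertiary is more stable than secondary, so the shift occurs.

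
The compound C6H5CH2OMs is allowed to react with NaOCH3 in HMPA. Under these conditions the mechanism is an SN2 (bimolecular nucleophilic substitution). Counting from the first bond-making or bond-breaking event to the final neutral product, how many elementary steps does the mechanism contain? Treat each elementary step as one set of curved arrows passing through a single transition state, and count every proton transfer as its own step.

Step 1: The methoxide nucleophile donates a lone pair from O to the α-carbon in a backside attack; simultaneously the C–O σ-bond breaks and both of its electrons leave with MsO⁻. One concerted step with inversion of configuration.
Total: 1 elementary step.

1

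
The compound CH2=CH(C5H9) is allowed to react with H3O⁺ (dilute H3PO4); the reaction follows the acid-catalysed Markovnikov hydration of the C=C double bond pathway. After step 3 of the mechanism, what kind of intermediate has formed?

oxonium ion

Step 1: Electrophilic addition begins with the π(C=C) electrons forming a bond to the proton of H3O⁺. Following Markovnikov's rule, the resulting cation is secondary. H2O is released.
Step 2: A hydride (H with its bonding pair) migrates from the adjacent cyclopentyl carbon to the cationic centre — a 1,2-hydride shift — upgrading the secondary cation to a tertiary one.
Step 3: Water acts as the nucleophile: an oxygen lone pair bonds to the cationic carbon, giving an oxonium-ion intermediate.
After step 3 the species present is an oxonium ion.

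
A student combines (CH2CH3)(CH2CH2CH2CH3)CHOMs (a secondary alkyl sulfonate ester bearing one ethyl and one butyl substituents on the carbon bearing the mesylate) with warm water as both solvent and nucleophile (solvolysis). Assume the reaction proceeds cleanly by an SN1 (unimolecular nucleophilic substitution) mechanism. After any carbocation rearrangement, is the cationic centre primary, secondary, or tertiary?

Step 1: The C–O bond breaks with both electrons going to the mesylate; MsO⁻ leaves and a secondary carbocation remains.
No single 1,2-shift to an adjacent carbon would give a more-substituted cation, so no rearrangement occurs.

secondary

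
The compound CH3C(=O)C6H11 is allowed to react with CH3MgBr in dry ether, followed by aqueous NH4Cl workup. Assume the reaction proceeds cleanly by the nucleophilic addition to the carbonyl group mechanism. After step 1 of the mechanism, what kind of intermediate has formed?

Step 1: the carbanion-like carbon of CH3MgBr attacks the sp² carbonyl carbon; the C=O π bond breaks and the electrons end up as a lone pair on the alkoxide oxygen of the tetrahedral intermediate.
After step 1 the species present is a tetrahedral alkoxide intermediate.

tetrahedral alkoxide intermediate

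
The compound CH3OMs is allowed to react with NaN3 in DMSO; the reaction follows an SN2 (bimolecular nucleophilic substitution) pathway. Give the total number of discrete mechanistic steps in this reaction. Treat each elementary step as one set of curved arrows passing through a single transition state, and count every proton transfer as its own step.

1

Step 1: The azide nucleophile donates a lone pair from N to the α-carbon in a backside attack; simultaneously the C–O σ-bond breaks and both of its electrons leave with MsO⁻. One concerted step with inversion of configuration.
Total: 1 elementary step.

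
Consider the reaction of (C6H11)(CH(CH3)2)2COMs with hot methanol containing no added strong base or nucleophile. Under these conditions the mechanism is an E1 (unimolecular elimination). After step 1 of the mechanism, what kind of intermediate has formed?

Step 1: Unassisted departure of MsO⁻ (taking the C–O bonding pair) generates a tertiary carbocation.
After step 1 the species present is a tertiary carbocation.

tertiary carbocation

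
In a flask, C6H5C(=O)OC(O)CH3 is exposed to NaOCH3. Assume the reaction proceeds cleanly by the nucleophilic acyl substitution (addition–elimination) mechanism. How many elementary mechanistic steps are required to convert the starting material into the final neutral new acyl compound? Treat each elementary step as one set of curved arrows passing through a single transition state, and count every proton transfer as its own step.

2

Step 1: A lone pair on the O of CH3O⁻ attacks the electrophilic acyl carbon; the π(C=O) electrons move onto oxygen, giving a tetrahedral intermediate.
Step 2: Elimination step: re-formation of the carbonyl π bond drives out CH3CO2⁻, giving the new acyl compound.
Total: 2 elementary steps.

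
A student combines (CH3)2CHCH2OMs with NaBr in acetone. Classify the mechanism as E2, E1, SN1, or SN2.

Conditions: a primary substrate with a strong nucleophile in the polar aprotic solvent acetone.
These conditions are the textbook signature of the SN2 pathway.
An unhindered substrate with a strong nucleophile in a polar aprotic solvent favours one-step backside displacement.

SN2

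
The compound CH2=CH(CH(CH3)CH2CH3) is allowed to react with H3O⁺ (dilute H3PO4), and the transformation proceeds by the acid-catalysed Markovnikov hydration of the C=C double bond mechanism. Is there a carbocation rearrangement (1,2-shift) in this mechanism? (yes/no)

yes

The first-formed carbocation is secondary.
The adjacent sec-butyl carbon already bears 2 other carbon substituents and has a hydrogen to migrate; after a 1,2-hydride shift from that carbon the positive charge sits on a tertiary centre.
Tertiary is more stable than secondary, so the shift occurs.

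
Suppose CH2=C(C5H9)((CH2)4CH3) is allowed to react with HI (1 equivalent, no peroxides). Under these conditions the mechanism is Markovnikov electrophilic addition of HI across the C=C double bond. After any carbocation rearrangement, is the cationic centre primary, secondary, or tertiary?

tertiary

Step 1: Protonation of the alkene by HI: the π bond acts as the nucleophile and picks up H⁺, giving the more stable (Markovnikov) tertiary carbocation. The H–I bond breaks heterolytically, releasing I⁻.
No single 1,2-shift to an adjacent carbon would give a more-substituted cation, so no rearrangement occurs.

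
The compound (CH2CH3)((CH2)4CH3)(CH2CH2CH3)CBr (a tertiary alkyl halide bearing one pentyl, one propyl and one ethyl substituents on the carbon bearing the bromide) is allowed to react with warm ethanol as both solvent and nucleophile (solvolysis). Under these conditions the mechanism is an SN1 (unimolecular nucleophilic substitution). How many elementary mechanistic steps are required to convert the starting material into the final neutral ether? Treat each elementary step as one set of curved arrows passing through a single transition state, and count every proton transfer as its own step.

3

Step 1: Rate-determining heterolysis of the C–Br bond gives Br⁻ and a tertiary carbocation.
(No 1,2-shift: no single shift to an adjacent carbon would give a more stable cation.)
Step 2: Nucleophilic capture: the oxygen of CH3CH2OH bonds to the cationic carbon, producing an oxonium-ion intermediate.
Step 3: A second solvent molecule removes the proton on oxygen, giving the neutral ether product.
Total: 3 elementary steps.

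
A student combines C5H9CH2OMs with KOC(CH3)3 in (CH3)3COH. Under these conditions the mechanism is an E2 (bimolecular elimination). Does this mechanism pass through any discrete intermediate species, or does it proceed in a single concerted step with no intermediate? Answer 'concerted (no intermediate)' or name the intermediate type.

Concerted anti-periplanar elimination: (CH3)3CO⁻ abstracts a β-H while MsO⁻ leaves, and the C–H electrons become the new C=C π bond — all in a single transition state.
All bond changes occur in one transition state; no discrete intermediate is formed.

concerted (no intermediate)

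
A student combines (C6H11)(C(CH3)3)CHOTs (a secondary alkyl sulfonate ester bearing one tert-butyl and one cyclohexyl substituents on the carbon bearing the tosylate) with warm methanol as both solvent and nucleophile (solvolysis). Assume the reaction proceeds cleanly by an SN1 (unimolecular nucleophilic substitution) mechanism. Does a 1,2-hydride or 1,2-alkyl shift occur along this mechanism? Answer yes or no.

yes

The first-formed carbocation is secondary.
The adjacent cyclohexyl carbon already bears 2 other carbon substituents and has a hydrogen to migrate; after a 1,2-hydride shift from that carbon the positive charge sits on a tertiary centre.
Tertiary is more stable than secondary, so the shift occurs.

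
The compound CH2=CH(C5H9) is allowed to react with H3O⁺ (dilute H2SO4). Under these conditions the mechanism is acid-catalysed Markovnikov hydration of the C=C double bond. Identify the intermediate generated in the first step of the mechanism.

Step 1: Protonation of the alkene by H3O⁺: the π bond acts as the nucleophile and picks up H⁺, giving the more stable (Markovnikov) secondary carbocation. H2O is released.
After step 1 the species present is a secondary carbocation.

secondary carbocation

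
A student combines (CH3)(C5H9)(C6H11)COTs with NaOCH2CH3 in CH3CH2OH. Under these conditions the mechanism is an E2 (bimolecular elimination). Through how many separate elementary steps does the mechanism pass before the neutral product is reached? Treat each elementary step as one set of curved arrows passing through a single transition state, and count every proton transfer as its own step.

1

Step 1: The strong base CH3CH2O⁻ removes a β-hydrogen; in the same concerted event the electrons of the breaking C–H bond form the new π(C=C) bond and the C–O σ-bond breaks, expelling TsO⁻. Anti-periplanar geometry; one transition state.
Total: 1 elementary step.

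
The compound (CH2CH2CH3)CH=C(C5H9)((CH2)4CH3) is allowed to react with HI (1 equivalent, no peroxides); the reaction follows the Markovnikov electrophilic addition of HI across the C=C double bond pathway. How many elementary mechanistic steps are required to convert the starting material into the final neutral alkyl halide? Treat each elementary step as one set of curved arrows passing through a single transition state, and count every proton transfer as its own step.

Step 1: Protonation of the alkene by HI: the π bond acts as the nucleophile and picks up H⁺, giving the more stable (Markovnikov) tertiary carbocation. The H–I bond breaks heterolytically, releasing I⁻.
(No 1,2-shift: no single shift to an adjacent carbon would give a more stable cation.)
Step 2: The I⁻ anion donates a lone pair to the carbocation, forming the new C–I σ-bond and giving the neutral alkyl halide.
Total: 2 elementary steps.

2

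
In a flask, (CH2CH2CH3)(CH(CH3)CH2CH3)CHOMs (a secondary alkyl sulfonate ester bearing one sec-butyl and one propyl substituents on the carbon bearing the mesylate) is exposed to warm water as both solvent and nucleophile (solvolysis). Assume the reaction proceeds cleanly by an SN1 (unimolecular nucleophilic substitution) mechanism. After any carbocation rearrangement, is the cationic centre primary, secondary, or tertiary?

Step 1: Unassisted departure of MsO⁻ (taking the C–O bonding pair) generates a secondary carbocation.
Step 2: A 1,2-hydride shift from the adjacent sec-butyl carbon moves the positive charge from the secondary centre to an adjacent carbon, generating a more stable tertiary carbocation.
The cation rearranges from secondary to tertiary via a 1,2-hydride shift from the adjacent sec-butyl carbon; the tertiary cation is what reacts next.

tertiary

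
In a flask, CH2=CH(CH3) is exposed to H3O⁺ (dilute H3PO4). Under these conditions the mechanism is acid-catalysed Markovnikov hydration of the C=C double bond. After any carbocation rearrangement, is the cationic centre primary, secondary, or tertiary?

secondary

Step 1: Electrophilic addition begins with the π(C=C) electrons forming a bond to the proton of H3O⁺. Following Markovnikov's rule, the resulting cation is secondary. H2O is released.
No single 1,2-shift to an adjacent carbon would give a more-substituted cation, so no rearrangement occurs.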